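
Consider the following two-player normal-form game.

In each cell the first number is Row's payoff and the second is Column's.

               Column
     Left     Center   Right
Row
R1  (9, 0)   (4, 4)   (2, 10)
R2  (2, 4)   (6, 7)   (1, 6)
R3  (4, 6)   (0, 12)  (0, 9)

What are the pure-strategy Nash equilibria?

The pure Nash equilibria are (R1, Right) and (R2, Center).

Mark each player's best response to every combination of opponents' strategies; a profile where every player is best-responding is a pure Nash equilibrium.
Row against Left: payoffs 9, 2, 4 → best response R1.
Row against Center: payoffs 4, 6, 0 → best response R2.
Row against Right: payoffs 2, 1, 0 → best response R1.
Column against R1: payoffs 0, 4, 10 → best response Right.
Column against R2: payoffs 4, 7, 6 → best response Center.
Column against R3: payoffs 6, 12, 9 → best response Center.
Mutual best responses: (R1, Right); (R2, Center).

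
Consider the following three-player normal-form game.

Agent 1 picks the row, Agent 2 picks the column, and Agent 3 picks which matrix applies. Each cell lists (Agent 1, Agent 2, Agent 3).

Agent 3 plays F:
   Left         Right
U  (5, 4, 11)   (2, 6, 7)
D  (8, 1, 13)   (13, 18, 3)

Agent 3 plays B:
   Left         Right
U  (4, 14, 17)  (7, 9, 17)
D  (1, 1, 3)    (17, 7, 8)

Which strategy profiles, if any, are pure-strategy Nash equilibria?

Agent 1 against (Left, F): payoffs 5, 8 → best response D.
Agent 1 against (Left, B): payoffs 4, 1 → best response U.
Agent 1 against (Right, F): payoffs 2, 13 → best response D.
Agent 1 against (Right, B): payoffs 7, 17 → best response D.
Agent 2 against (U, F): payoffs 4, 6 → best response Right.
Agent 2 against (U, B): payoffs 14, 9 → best response Left.
Agent 2 against (D, F): payoffs 1, 18 → best response Right.
Agent 2 against (D, B): payoffs 1, 7 → best response Right.
Agent 3 against (U, Left): payoffs 11, 17 → best response B.
Agent 3 against (U, Right): payoffs 7, 17 → best response B.
Agent 3 against (D, Left): payoffs 13, 3 → best response F.
Agent 3 against (D, Right): payoffs 3, 8 → best response B.
Mutual best responses: (U, Left, B); (D, Right, B).

The pure Nash equilibria are (U, Left, B); (D, Right, B).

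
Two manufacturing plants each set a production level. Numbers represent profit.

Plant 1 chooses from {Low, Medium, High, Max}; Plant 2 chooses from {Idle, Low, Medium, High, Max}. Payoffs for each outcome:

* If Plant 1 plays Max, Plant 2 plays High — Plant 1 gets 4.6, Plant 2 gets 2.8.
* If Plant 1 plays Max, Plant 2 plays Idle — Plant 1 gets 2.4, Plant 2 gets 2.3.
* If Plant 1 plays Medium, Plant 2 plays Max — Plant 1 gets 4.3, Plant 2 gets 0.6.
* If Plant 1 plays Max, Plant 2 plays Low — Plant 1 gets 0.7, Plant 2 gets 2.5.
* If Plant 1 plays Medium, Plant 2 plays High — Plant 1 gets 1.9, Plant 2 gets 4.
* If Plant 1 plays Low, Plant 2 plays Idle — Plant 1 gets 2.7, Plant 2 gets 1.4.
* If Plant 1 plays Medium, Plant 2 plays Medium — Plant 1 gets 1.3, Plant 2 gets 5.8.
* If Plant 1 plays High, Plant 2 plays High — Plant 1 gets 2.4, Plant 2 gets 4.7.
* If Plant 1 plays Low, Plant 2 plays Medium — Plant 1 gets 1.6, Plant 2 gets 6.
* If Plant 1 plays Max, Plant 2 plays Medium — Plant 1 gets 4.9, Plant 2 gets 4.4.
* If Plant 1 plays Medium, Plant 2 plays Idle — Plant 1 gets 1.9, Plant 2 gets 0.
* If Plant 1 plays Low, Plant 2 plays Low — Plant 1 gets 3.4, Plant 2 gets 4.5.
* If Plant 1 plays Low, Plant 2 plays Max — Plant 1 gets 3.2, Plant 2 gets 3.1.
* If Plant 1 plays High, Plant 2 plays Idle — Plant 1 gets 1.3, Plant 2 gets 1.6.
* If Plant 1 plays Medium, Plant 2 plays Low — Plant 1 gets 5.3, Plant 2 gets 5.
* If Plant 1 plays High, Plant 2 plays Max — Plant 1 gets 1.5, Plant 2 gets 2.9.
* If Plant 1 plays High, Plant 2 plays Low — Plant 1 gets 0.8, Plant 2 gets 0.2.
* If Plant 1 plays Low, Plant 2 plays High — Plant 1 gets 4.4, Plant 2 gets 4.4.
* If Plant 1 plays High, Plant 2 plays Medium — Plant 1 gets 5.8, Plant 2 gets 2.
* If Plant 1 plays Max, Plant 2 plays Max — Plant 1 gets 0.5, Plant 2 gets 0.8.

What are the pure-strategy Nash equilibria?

Plant 1 against Idle: payoffs 2.7, 1.9, 1.3, 2.4 → best response Low.
Plant 1 against Low: payoffs 3.4, 5.3, 0.8, 0.7 → best response Medium.
Plant 1 against Medium: payoffs 1.6, 1.3, 5.8, 4.9 → best response High.
Plant 1 against High: payoffs 4.4, 1.9, 2.4, 4.6 → best response Max.
Plant 1 against Max: payoffs 3.2, 4.3, 1.5, 0.5 → best response Medium.
Plant 2 against Low: payoffs 1.4, 4.5, 6, 4.4, 3.1 → best response Medium.
Plant 2 against Medium: payoffs 0, 5, 5.8, 4, 0.6 → best response Medium.
Plant 2 against High: payoffs 1.6, 0.2, 2, 4.7, 2.9 → best response High.
Plant 2 against Max: payoffs 2.3, 2.5, 4.4, 2.8, 0.8 → best response Medium.
No profile is a mutual best response for all players.

No pure-strategy Nash equilibrium.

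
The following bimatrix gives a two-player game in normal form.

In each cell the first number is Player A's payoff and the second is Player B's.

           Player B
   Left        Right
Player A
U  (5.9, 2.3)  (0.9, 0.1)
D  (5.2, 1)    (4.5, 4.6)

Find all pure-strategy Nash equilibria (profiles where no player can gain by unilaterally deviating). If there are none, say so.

Player A against Left: payoffs 5.9, 5.2 → best response U.
Player A against Right: payoffs 0.9, 4.5 → best response D.
Player B against U: payoffs 2.3, 0.1 → best response Left.
Player B against D: payoffs 1, 4.6 → best response Right.
Mutual best responses: (U, Left); (D, Right).

Pure-strategy Nash equilibria: (U, Left) and (D, Right)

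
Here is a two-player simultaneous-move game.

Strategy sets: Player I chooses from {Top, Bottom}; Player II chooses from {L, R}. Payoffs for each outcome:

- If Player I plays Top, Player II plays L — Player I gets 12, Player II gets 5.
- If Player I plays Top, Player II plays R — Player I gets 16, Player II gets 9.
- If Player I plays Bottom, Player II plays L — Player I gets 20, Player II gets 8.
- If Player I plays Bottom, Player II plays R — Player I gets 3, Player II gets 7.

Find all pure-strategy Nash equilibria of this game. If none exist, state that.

The pure Nash equilibria are (Top, R); (Bottom, L).

(Top, L): Player I can switch to Bottom (12 → 20). Not NE.
(Top, R): Player I gets 16, best alternative 3; Player II gets 9, best alternative 5. No profitable deviation — NE.
(Bottom, L): Player I gets 20, best alternative 12; Player II gets 8, best alternative 7. No profitable deviation — NE.
(Bottom, R): Player I can switch to Top (3 → 16). Not NE.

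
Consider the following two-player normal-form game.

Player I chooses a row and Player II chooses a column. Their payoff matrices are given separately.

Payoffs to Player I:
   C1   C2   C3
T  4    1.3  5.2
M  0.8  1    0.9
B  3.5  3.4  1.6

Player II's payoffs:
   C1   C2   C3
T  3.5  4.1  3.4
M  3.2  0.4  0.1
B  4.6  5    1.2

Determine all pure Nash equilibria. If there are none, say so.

For each player, find the best response to each opponent profile; mutual best responses are the pure NE.
Player I against C1: payoffs 4, 0.8, 3.5 → best response T.
Player I against C2: payoffs 1.3, 1, 3.4 → best response B.
Player I against C3: payoffs 5.2, 0.9, 1.6 → best response T.
Player II against T: payoffs 3.5, 4.1, 3.4 → best response C2.
Player II against M: payoffs 3.2, 0.4, 0.1 → best response C1.
Player II against B: payoffs 4.6, 5, 1.2 → best response C2.
Mutual best responses: (B, C2).

The unique pure-strategy Nash equilibrium is (B, C2).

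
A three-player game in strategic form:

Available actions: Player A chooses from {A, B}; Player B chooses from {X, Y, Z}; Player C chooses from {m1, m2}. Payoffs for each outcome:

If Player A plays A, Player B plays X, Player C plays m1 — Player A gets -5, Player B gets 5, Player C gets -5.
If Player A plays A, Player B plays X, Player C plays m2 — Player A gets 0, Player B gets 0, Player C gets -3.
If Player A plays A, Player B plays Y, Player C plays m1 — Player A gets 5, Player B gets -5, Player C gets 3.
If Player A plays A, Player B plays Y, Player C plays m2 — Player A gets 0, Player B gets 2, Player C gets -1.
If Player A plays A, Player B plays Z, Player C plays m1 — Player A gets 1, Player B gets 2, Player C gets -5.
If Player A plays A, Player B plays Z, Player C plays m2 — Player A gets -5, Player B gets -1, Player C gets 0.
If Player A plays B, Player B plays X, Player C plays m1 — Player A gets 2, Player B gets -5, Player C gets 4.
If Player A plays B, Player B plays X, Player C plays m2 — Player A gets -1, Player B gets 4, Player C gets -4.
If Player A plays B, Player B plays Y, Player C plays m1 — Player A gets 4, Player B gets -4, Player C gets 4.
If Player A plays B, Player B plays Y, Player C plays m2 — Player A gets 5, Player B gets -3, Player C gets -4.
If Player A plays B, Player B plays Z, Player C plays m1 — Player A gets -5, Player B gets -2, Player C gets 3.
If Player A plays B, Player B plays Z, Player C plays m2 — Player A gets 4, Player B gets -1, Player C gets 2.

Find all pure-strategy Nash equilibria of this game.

none

(A, X, m1): Player A can switch to B (-5 → 2). Not NE.
(A, X, m2): Player B can switch to Y (0 → 2). Not NE.
(A, Y, m1): Player B can switch to X (-5 → 5). Not NE.
(A, Y, m2): Player A can switch to B (0 → 5). Not NE.
(A, Z, m1): Player B can switch to X (2 → 5). Not NE.
(A, Z, m2): Player A can switch to B (-5 → 4). Not NE.
(B, X, m1): Player B can switch to Y (-5 → -4). Not NE.
(B, X, m2): Player A can switch to A (-1 → 0). Not NE.
(The remaining 4 profiles each have a profitable deviation by the same check.)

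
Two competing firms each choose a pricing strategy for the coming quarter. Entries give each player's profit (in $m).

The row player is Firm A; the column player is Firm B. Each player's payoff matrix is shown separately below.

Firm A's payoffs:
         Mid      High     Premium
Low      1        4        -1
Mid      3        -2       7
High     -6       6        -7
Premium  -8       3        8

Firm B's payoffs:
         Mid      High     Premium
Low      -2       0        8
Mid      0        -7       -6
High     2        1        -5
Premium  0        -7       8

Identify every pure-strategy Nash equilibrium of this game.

(Mid, Mid) and (Premium, Premium)

Firm A against Mid: payoffs 1, 3, -6, -8 → best response Mid.
Firm A against High: payoffs 4, -2, 6, 3 → best response High.
Firm A against Premium: payoffs -1, 7, -7, 8 → best response Premium.
Firm B against Low: payoffs -2, 0, 8 → best response Premium.
Firm B against Mid: payoffs 0, -7, -6 → best response Mid.
Firm B against High: payoffs 2, 1, -5 → best response Mid.
Firm B against Premium: payoffs 0, -7, 8 → best response Premium.
Mutual best responses: (Mid, Mid); (Premium, Premium).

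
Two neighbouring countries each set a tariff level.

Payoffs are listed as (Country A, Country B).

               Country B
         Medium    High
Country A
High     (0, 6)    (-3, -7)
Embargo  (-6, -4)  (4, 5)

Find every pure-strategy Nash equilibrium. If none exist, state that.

The pure Nash equilibria are (High, Medium), (Embargo, High).

(High, Medium): Country A gets 0, best alternative -6; Country B gets 6, best alternative -7. No profitable deviation — NE.
(High, High): Country A can switch to Embargo (-3 → 4). Not NE.
(Embargo, Medium): Country A can switch to High (-6 → 0). Not NE.
(Embargo, High): Country A gets 4, best alternative -3; Country B gets 5, best alternative -4. No profitable deviation — NE.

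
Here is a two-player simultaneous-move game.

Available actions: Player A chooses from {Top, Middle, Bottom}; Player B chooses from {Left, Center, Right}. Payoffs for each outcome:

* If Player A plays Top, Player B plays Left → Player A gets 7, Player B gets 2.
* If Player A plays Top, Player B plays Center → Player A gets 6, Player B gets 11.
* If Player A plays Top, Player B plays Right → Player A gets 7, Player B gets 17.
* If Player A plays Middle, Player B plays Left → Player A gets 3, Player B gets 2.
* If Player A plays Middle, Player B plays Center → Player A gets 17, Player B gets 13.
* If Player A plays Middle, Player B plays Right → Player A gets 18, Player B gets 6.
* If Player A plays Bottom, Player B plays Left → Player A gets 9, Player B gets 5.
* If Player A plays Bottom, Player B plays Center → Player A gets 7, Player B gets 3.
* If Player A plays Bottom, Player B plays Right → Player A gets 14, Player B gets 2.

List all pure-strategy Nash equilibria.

Player A against Left: payoffs 7, 3, 9 → best response Bottom.
Player A against Center: payoffs 6, 17, 7 → best response Middle.
Player A against Right: payoffs 7, 18, 14 → best response Middle.
Player B against Top: payoffs 2, 11, 17 → best response Right.
Player B against Middle: payoffs 2, 13, 6 → best response Center.
Player B against Bottom: payoffs 5, 3, 2 → best response Left.
Mutual best responses: (Middle, Center); (Bottom, Left).

(Middle, Center) and (Bottom, Left)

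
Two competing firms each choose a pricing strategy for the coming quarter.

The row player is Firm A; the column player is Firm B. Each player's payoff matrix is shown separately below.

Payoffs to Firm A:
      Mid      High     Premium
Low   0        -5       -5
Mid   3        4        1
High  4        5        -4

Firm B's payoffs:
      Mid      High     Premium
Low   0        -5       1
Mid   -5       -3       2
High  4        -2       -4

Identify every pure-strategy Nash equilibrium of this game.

Mark each player's best response to every combination of opponents' strategies; a profile where every player is best-responding is a pure Nash equilibrium.
Firm A against Mid: payoffs 0, 3, 4 → best response High.
Firm A against High: payoffs -5, 4, 5 → best response High.
Firm A against Premium: payoffs -5, 1, -4 → best response Mid.
Firm B against Low: payoffs 0, -5, 1 → best response Premium.
Firm B against Mid: payoffs -5, -3, 2 → best response Premium.
Firm B against High: payoffs 4, -2, -4 → best response Mid.
Mutual best responses: (Mid, Premium); (High, Mid).

The pure Nash equilibria are (Mid, Premium), (High, Mid).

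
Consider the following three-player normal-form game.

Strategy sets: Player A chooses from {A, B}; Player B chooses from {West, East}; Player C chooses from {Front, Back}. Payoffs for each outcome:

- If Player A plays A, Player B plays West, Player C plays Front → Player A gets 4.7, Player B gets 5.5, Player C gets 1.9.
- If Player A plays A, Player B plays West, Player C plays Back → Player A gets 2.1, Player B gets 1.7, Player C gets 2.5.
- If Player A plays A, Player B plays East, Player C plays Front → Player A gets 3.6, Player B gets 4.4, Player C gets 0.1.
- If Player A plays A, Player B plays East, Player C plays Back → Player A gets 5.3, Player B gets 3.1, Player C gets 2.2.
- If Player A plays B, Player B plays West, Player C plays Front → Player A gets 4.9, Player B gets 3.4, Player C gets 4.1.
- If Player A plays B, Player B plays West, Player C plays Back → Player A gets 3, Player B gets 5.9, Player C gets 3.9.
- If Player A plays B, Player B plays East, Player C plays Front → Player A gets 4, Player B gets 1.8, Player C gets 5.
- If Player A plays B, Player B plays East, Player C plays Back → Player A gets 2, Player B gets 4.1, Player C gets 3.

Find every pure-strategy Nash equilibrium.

Player A against (West, Front): payoffs 4.7, 4.9 → best response B.
Player A against (West, Back): payoffs 2.1, 3 → best response B.
Player A against (East, Front): payoffs 3.6, 4 → best response B.
Player A against (East, Back): payoffs 5.3, 2 → best response A.
Player B against (A, Front): payoffs 5.5, 4.4 → best response West.
Player B against (A, Back): payoffs 1.7, 3.1 → best response East.
Player B against (B, Front): payoffs 3.4, 1.8 → best response West.
Player B against (B, Back): payoffs 5.9, 4.1 → best response West.
Player C against (A, West): payoffs 1.9, 2.5 → best response Back.
Player C against (A, East): payoffs 0.1, 2.2 → best response Back.
Player C against (B, West): payoffs 4.1, 3.9 → best response Front.
Player C against (B, East): payoffs 5, 3 → best response Front.
Mutual best responses: (A, East, Back); (B, West, Front).

Pure-strategy Nash equilibria: (A, East, Back), (B, West, Front)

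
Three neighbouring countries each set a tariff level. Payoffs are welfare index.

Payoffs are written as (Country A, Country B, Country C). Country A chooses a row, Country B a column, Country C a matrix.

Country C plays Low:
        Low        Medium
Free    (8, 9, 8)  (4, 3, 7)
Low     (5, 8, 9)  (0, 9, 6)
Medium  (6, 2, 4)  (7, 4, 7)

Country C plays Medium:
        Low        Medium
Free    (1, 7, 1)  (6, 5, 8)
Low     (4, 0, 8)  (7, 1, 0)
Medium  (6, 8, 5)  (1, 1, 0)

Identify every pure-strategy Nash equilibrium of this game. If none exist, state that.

Pure-strategy Nash equilibria: (Free, Low, Low); (Medium, Low, Medium); (Medium, Medium, Low)

(Free, Low, Low): Country A gets 8, best alternative 6; Country B gets 9, best alternative 3; Country C gets 8, best alternative 1. No profitable deviation — NE.
(Free, Low, Medium): Country A can switch to Low (1 → 4). Not NE.
(Free, Medium, Low): Country A can switch to Medium (4 → 7). Not NE.
(Free, Medium, Medium): Country A can switch to Low (6 → 7). Not NE.
(Low, Low, Low): Country A can switch to Free (5 → 8). Not NE.
(Low, Low, Medium): Country A can switch to Medium (4 → 6). Not NE.
(Low, Medium, Low): Country A can switch to Free (0 → 4). Not NE.
(Medium, Low, Medium): Country A gets 6, best alternative 4; Country B gets 8, best alternative 1; Country C gets 5, best alternative 4. No profitable deviation — NE.
(Medium, Medium, Low): Country A gets 7, best alternative 4; Country B gets 4, best alternative 2; Country C gets 7, best alternative 0. No profitable deviation — NE.
(The remaining 3 profiles each have a profitable deviation by the same check.)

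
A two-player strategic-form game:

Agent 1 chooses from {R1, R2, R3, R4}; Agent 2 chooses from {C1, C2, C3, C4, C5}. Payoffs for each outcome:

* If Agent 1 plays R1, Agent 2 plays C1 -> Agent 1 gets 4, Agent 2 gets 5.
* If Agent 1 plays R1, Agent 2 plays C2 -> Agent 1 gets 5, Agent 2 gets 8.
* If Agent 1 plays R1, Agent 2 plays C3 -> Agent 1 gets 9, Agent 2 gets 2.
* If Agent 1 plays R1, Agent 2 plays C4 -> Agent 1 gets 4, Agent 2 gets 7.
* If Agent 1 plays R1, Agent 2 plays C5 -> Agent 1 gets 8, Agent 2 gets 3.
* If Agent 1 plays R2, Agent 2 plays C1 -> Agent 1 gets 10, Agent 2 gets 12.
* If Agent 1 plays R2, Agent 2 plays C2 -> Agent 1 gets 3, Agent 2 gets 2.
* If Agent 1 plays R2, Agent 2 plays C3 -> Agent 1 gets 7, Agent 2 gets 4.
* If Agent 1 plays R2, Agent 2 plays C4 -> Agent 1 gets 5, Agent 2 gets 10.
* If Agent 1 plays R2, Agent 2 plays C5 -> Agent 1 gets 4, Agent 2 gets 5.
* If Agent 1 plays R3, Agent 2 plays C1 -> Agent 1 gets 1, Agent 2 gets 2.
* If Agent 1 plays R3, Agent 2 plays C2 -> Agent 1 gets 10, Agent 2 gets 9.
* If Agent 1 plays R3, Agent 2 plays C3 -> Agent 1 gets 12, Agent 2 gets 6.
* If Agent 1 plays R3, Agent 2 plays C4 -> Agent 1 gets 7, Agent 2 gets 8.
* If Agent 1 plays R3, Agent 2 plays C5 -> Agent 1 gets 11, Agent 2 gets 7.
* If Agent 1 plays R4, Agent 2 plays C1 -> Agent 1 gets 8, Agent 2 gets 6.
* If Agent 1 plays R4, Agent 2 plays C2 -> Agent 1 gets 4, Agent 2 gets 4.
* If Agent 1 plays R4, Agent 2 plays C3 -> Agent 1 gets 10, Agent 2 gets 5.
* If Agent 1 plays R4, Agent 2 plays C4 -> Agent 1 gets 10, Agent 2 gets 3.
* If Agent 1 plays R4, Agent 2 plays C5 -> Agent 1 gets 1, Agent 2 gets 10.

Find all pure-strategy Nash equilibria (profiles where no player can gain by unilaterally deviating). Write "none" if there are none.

Agent 1 against C1: payoffs 4, 10, 1, 8 → best response R2.
Agent 1 against C2: payoffs 5, 3, 10, 4 → best response R3.
Agent 1 against C3: payoffs 9, 7, 12, 10 → best response R3.
Agent 1 against C4: payoffs 4, 5, 7, 10 → best response R4.
Agent 1 against C5: payoffs 8, 4, 11, 1 → best response R3.
Agent 2 against R1: payoffs 5, 8, 2, 7, 3 → best response C2.
Agent 2 against R2: payoffs 12, 2, 4, 10, 5 → best response C1.
Agent 2 against R3: payoffs 2, 9, 6, 8, 7 → best response C2.
Agent 2 against R4: payoffs 6, 4, 5, 3, 10 → best response C5.
Mutual best responses: (R2, C1); (R3, C2).

(R2, C1); (R3, C2)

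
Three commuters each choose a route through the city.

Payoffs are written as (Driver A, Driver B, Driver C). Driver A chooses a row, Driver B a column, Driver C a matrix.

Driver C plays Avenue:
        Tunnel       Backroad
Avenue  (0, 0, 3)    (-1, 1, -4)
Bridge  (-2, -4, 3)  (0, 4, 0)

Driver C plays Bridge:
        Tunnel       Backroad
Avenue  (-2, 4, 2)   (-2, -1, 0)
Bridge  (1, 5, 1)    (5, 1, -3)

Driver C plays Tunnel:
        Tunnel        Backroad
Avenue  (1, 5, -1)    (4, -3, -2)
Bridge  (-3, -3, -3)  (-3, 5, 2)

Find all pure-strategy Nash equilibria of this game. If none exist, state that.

No pure-strategy Nash equilibrium.

Driver A against (Tunnel, Avenue): payoffs 0, -2 → best response Avenue.
Driver A against (Tunnel, Bridge): payoffs -2, 1 → best response Bridge.
Driver A against (Tunnel, Tunnel): payoffs 1, -3 → best response Avenue.
Driver A against (Backroad, Avenue): payoffs -1, 0 → best response Bridge.
Driver A against (Backroad, Bridge): payoffs -2, 5 → best response Bridge.
Driver A against (Backroad, Tunnel): payoffs 4, -3 → best response Avenue.
Driver B against (Avenue, Avenue): payoffs 0, 1 → best response Backroad.
Driver B against (Avenue, Bridge): payoffs 4, -1 → best response Tunnel.
Driver B against (Avenue, Tunnel): payoffs 5, -3 → best response Tunnel.
Driver B against (Bridge, Avenue): payoffs -4, 4 → best response Backroad.
Driver B against (Bridge, Bridge): payoffs 5, 1 → best response Tunnel.
Driver B against (Bridge, Tunnel): payoffs -3, 5 → best response Backroad.
Driver C against (Avenue, Tunnel): payoffs 3, 2, -1 → best response Avenue.
Driver C against (Avenue, Backroad): payoffs -4, 0, -2 → best response Bridge.
Driver C against (Bridge, Tunnel): payoffs 3, 1, -3 → best response Avenue.
Driver C against (Bridge, Backroad): payoffs 0, -3, 2 → best response Tunnel.
No profile is a mutual best response for all players.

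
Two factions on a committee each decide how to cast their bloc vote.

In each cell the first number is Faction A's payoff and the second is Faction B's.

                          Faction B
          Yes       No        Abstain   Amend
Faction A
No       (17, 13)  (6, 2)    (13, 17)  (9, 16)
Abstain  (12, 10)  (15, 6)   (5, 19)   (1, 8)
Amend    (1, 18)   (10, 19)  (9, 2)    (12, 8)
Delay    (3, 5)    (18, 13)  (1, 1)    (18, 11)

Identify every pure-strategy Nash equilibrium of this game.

Faction A against Yes: payoffs 17, 12, 1, 3 → best response No.
Faction A against No: payoffs 6, 15, 10, 18 → best response Delay.
Faction A against Abstain: payoffs 13, 5, 9, 1 → best response No.
Faction A against Amend: payoffs 9, 1, 12, 18 → best response Delay.
Faction B against No: payoffs 13, 2, 17, 16 → best response Abstain.
Faction B against Abstain: payoffs 10, 6, 19, 8 → best response Abstain.
Faction B against Amend: payoffs 18, 19, 2, 8 → best response No.
Faction B against Delay: payoffs 5, 13, 1, 11 → best response No.
Mutual best responses: (No, Abstain); (Delay, No).

The pure Nash equilibria are (No, Abstain), (Delay, No).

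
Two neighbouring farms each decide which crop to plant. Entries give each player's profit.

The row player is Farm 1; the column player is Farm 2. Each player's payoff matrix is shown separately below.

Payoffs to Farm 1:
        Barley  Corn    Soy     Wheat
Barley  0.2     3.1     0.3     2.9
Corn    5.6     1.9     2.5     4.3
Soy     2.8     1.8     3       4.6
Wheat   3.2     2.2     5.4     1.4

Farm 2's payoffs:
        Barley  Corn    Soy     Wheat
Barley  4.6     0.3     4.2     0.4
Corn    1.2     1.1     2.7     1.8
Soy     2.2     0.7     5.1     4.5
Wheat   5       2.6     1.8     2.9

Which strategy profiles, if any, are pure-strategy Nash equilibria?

There is no pure-strategy Nash equilibrium.

Farm 1 against Barley: payoffs 0.2, 5.6, 2.8, 3.2 → best response Corn.
Farm 1 against Corn: payoffs 3.1, 1.9, 1.8, 2.2 → best response Barley.
Farm 1 against Soy: payoffs 0.3, 2.5, 3, 5.4 → best response Wheat.
Farm 1 against Wheat: payoffs 2.9, 4.3, 4.6, 1.4 → best response Soy.
Farm 2 against Barley: payoffs 4.6, 0.3, 4.2, 0.4 → best response Barley.
Farm 2 against Corn: payoffs 1.2, 1.1, 2.7, 1.8 → best response Soy.
Farm 2 against Soy: payoffs 2.2, 0.7, 5.1, 4.5 → best response Soy.
Farm 2 against Wheat: payoffs 5, 2.6, 1.8, 2.9 → best response Barley.
No profile is a mutual best response for all players.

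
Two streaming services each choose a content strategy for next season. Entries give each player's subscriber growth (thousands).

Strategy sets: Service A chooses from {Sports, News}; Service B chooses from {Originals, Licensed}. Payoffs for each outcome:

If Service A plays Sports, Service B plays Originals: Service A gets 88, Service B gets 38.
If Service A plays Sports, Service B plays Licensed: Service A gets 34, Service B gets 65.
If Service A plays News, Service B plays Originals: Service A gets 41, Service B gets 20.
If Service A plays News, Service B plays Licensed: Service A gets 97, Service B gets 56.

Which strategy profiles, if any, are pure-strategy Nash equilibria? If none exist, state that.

(News, Licensed)

For each player, find the best response to each opponent profile; mutual best responses are the pure NE.
Service A against Originals: payoffs 88, 41 → best response Sports.
Service A against Licensed: payoffs 34, 97 → best response News.
Service B against Sports: payoffs 38, 65 → best response Licensed.
Service B against News: payoffs 20, 56 → best response Licensed.
Mutual best responses: (News, Licensed).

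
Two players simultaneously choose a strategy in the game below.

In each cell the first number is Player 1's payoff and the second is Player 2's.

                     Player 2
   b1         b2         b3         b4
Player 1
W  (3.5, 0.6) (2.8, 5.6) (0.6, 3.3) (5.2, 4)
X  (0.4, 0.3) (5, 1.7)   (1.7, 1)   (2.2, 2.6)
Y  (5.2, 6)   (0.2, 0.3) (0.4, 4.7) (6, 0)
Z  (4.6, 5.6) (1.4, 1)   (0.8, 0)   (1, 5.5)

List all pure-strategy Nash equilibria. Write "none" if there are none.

The unique pure-strategy Nash equilibrium is (Y, b1).

Player 1 against b1: payoffs 3.5, 0.4, 5.2, 4.6 → best response Y.
Player 1 against b2: payoffs 2.8, 5, 0.2, 1.4 → best response X.
Player 1 against b3: payoffs 0.6, 1.7, 0.4, 0.8 → best response X.
Player 1 against b4: payoffs 5.2, 2.2, 6, 1 → best response Y.
Player 2 against W: payoffs 0.6, 5.6, 3.3, 4 → best response b2.
Player 2 against X: payoffs 0.3, 1.7, 1, 2.6 → best response b4.
Player 2 against Y: payoffs 6, 0.3, 4.7, 0 → best response b1.
Player 2 against Z: payoffs 5.6, 1, 0, 5.5 → best response b1.
Mutual best responses: (Y, b1).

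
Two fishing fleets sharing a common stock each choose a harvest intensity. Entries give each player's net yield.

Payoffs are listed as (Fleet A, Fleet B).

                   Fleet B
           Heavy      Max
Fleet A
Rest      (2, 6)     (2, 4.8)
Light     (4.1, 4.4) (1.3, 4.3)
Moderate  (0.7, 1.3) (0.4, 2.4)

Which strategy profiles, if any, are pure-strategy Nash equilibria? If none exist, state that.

(Light, Heavy)

For each player, find the best response to each opponent profile; mutual best responses are the pure NE.
Fleet A against Heavy: payoffs 2, 4.1, 0.7 → best response Light.
Fleet A against Max: payoffs 2, 1.3, 0.4 → best response Rest.
Fleet B against Rest: payoffs 6, 4.8 → best response Heavy.
Fleet B against Light: payoffs 4.4, 4.3 → best response Heavy.
Fleet B against Moderate: payoffs 1.3, 2.4 → best response Max.
Mutual best responses: (Light, Heavy).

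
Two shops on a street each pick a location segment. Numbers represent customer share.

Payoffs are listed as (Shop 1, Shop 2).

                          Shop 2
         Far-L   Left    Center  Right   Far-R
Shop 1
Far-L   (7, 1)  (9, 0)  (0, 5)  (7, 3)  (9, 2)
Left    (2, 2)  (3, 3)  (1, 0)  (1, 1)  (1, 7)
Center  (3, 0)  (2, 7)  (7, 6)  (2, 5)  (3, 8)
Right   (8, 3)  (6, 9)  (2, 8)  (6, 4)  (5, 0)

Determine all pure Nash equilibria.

(Far-L, Far-L): Shop 1 can switch to Right (7 → 8). Not NE.
(Far-L, Left): Shop 2 can switch to Far-L (0 → 1). Not NE.
(Far-L, Center): Shop 1 can switch to Left (0 → 1). Not NE.
(Far-L, Right): Shop 2 can switch to Center (3 → 5). Not NE.
(Far-L, Far-R): Shop 2 can switch to Center (2 → 5). Not NE.
(Left, Far-L): Shop 1 can switch to Far-L (2 → 7). Not NE.
(Left, Left): Shop 1 can switch to Far-L (3 → 9). Not NE.
(Left, Center): Shop 1 can switch to Center (1 → 7). Not NE.
(The remaining 12 profiles each have a profitable deviation by the same check.)

This game has no pure Nash equilibrium.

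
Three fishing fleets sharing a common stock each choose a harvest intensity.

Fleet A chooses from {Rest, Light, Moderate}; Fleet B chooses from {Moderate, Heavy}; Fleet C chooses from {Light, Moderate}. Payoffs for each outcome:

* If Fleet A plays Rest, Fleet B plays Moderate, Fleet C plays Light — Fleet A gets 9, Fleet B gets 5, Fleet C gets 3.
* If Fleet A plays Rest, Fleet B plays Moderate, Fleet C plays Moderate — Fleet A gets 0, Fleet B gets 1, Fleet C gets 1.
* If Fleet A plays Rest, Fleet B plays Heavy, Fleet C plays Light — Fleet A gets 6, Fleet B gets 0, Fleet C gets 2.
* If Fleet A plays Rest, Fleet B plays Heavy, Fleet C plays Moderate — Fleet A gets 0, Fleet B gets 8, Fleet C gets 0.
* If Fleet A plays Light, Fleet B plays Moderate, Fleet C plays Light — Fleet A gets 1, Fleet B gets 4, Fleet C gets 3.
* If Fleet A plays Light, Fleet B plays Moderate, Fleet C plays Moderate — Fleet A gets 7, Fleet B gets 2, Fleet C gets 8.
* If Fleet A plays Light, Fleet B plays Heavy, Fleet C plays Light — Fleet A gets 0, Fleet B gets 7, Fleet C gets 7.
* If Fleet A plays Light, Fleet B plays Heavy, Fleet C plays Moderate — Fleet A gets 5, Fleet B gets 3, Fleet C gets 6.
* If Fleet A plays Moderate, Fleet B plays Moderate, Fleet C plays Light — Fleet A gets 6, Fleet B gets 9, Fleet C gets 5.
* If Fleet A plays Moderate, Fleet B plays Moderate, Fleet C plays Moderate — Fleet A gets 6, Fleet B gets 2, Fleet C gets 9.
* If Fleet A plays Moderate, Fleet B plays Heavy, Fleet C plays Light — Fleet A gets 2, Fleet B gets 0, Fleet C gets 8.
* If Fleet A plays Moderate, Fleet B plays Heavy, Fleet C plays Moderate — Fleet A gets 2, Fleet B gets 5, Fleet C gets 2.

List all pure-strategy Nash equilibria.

Fleet A against (Moderate, Light): payoffs 9, 1, 6 → best response Rest.
Fleet A against (Moderate, Moderate): payoffs 0, 7, 6 → best response Light.
Fleet A against (Heavy, Light): payoffs 6, 0, 2 → best response Rest.
Fleet A against (Heavy, Moderate): payoffs 0, 5, 2 → best response Light.
Fleet B against (Rest, Light): payoffs 5, 0 → best response Moderate.
Fleet B against (Rest, Moderate): payoffs 1, 8 → best response Heavy.
Fleet B against (Light, Light): payoffs 4, 7 → best response Heavy.
Fleet B against (Light, Moderate): payoffs 2, 3 → best response Heavy.
Fleet B against (Moderate, Light): payoffs 9, 0 → best response Moderate.
Fleet B against (Moderate, Moderate): payoffs 2, 5 → best response Heavy.
Fleet C against (Rest, Moderate): payoffs 3, 1 → best response Light.
Fleet C against (Rest, Heavy): payoffs 2, 0 → best response Light.
Fleet C against (Light, Moderate): payoffs 3, 8 → best response Moderate.
Fleet C against (Light, Heavy): payoffs 7, 6 → best response Light.
Fleet C against (Moderate, Moderate): payoffs 5, 9 → best response Moderate.
Fleet C against (Moderate, Heavy): payoffs 8, 2 → best response Light.
Mutual best responses: (Rest, Moderate, Light).

(Rest, Moderate, Light)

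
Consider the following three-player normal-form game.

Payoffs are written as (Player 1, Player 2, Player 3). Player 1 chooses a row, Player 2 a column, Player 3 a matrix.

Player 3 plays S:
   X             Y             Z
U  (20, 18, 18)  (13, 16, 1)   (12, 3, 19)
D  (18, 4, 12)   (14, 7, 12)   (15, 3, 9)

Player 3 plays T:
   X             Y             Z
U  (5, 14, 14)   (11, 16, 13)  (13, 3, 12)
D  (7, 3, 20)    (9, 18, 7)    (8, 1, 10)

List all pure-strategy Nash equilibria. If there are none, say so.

For each strategy profile, look for a profitable unilateral deviation.
(U, X, S): Player 1 gets 20, best alternative 18; Player 2 gets 18, best alternative 16; Player 3 gets 18, best alternative 14. No profitable deviation — NE.
(U, X, T): Player 1 can switch to D (5 → 7). Not NE.
(U, Y, S): Player 1 can switch to D (13 → 14). Not NE.
(U, Y, T): Player 1 gets 11, best alternative 9; Player 2 gets 16, best alternative 14; Player 3 gets 13, best alternative 1. No profitable deviation — NE.
(U, Z, S): Player 1 can switch to D (12 → 15). Not NE.
(U, Z, T): Player 2 can switch to X (3 → 14). Not NE.
(D, X, S): Player 1 can switch to U (18 → 20). Not NE.
(D, X, T): Player 2 can switch to Y (3 → 18). Not NE.
(D, Y, S): Player 1 gets 14, best alternative 13; Player 2 gets 7, best alternative 4; Player 3 gets 12, best alternative 7. No profitable deviation — NE.
(D, Y, T): Player 1 can switch to U (9 → 11). Not NE.
(D, Z, S): Player 2 can switch to X (3 → 4). Not NE.
(D, Z, T): Player 1 can switch to U (8 → 13). Not NE.

The pure Nash equilibria are (U, X, S) and (U, Y, T) and (D, Y, S).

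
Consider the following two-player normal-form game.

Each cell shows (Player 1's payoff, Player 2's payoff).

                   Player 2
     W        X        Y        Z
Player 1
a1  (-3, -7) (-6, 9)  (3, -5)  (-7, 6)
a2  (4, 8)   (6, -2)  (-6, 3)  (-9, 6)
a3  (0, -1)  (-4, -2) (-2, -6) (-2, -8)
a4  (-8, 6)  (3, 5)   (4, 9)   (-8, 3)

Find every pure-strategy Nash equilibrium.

Player 1 against W: payoffs -3, 4, 0, -8 → best response a2.
Player 1 against X: payoffs -6, 6, -4, 3 → best response a2.
Player 1 against Y: payoffs 3, -6, -2, 4 → best response a4.
Player 1 against Z: payoffs -7, -9, -2, -8 → best response a3.
Player 2 against a1: payoffs -7, 9, -5, 6 → best response X.
Player 2 against a2: payoffs 8, -2, 3, 6 → best response W.
Player 2 against a3: payoffs -1, -2, -6, -8 → best response W.
Player 2 against a4: payoffs 6, 5, 9, 3 → best response Y.
Mutual best responses: (a2, W); (a4, Y).

Pure-strategy Nash equilibria: (a2, W) and (a4, Y)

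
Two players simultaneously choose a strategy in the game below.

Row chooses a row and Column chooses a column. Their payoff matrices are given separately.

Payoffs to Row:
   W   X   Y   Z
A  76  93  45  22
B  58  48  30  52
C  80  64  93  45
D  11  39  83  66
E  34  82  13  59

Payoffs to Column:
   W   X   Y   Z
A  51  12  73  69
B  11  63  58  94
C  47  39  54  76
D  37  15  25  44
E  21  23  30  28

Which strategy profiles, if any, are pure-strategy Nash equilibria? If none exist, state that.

Mark each player's best response to every combination of opponents' strategies; a profile where every player is best-responding is a pure Nash equilibrium.
Row against W: payoffs 76, 58, 80, 11, 34 → best response C.
Row against X: payoffs 93, 48, 64, 39, 82 → best response A.
Row against Y: payoffs 45, 30, 93, 83, 13 → best response C.
Row against Z: payoffs 22, 52, 45, 66, 59 → best response D.
Column against A: payoffs 51, 12, 73, 69 → best response Y.
Column against B: payoffs 11, 63, 58, 94 → best response Z.
Column against C: payoffs 47, 39, 54, 76 → best response Z.
Column against D: payoffs 37, 15, 25, 44 → best response Z.
Column against E: payoffs 21, 23, 30, 28 → best response Y.
Mutual best responses: (D, Z).

(D, Z)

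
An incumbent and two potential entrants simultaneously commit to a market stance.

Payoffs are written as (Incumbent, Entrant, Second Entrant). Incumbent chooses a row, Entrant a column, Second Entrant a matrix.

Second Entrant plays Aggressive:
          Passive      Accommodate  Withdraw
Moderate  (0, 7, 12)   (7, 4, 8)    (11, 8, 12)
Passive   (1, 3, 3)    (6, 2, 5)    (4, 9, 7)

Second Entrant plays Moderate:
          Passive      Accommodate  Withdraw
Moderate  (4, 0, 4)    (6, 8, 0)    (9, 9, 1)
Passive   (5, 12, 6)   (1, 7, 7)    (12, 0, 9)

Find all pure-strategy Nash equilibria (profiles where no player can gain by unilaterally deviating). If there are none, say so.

(Moderate, Withdraw, Aggressive) and (Passive, Passive, Moderate)

For each player, find the best response to each opponent profile; mutual best responses are the pure NE.
Incumbent against (Passive, Aggressive): payoffs 0, 1 → best response Passive.
Incumbent against (Passive, Moderate): payoffs 4, 5 → best response Passive.
Incumbent against (Accommodate, Aggressive): payoffs 7, 6 → best response Moderate.
Incumbent against (Accommodate, Moderate): payoffs 6, 1 → best response Moderate.
Incumbent against (Withdraw, Aggressive): payoffs 11, 4 → best response Moderate.
Incumbent against (Withdraw, Moderate): payoffs 9, 12 → best response Passive.
Entrant against (Moderate, Aggressive): payoffs 7, 4, 8 → best response Withdraw.
Entrant against (Moderate, Moderate): payoffs 0, 8, 9 → best response Withdraw.
Entrant against (Passive, Aggressive): payoffs 3, 2, 9 → best response Withdraw.
Entrant against (Passive, Moderate): payoffs 12, 7, 0 → best response Passive.
Second Entrant against (Moderate, Passive): payoffs 12, 4 → best response Aggressive.
Second Entrant against (Moderate, Accommodate): payoffs 8, 0 → best response Aggressive.
Second Entrant against (Moderate, Withdraw): payoffs 12, 1 → best response Aggressive.
Second Entrant against (Passive, Passive): payoffs 3, 6 → best response Moderate.
Second Entrant against (Passive, Accommodate): payoffs 5, 7 → best response Moderate.
Second Entrant against (Passive, Withdraw): payoffs 7, 9 → best response Moderate.
Mutual best responses: (Moderate, Withdraw, Aggressive); (Passive, Passive, Moderate).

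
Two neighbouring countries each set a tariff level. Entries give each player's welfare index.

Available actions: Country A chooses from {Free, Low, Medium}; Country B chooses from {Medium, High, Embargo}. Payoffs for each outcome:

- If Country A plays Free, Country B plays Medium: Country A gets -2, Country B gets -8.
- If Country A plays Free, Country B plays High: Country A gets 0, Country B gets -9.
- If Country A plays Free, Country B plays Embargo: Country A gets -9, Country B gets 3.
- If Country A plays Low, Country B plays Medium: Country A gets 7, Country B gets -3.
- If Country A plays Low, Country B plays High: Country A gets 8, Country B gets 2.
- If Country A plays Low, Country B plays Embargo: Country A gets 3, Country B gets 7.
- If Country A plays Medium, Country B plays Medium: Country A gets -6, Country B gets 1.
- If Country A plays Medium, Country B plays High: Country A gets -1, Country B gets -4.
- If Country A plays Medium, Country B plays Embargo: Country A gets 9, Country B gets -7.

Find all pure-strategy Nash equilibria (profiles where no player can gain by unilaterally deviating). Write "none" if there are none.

No pure-strategy Nash equilibrium.

Country A against Medium: payoffs -2, 7, -6 → best response Low.
Country A against High: payoffs 0, 8, -1 → best response Low.
Country A against Embargo: payoffs -9, 3, 9 → best response Medium.
Country B against Free: payoffs -8, -9, 3 → best response Embargo.
Country B against Low: payoffs -3, 2, 7 → best response Embargo.
Country B against Medium: payoffs 1, -4, -7 → best response Medium.
No profile is a mutual best response for all players.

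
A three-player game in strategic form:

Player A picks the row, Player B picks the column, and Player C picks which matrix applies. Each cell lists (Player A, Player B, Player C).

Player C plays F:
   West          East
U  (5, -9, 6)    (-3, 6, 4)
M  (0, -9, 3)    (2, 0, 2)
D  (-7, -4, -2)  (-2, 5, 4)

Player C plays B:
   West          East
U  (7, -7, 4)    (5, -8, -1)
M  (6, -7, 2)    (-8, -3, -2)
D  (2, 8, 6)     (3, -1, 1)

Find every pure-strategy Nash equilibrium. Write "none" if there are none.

(M, East, F)

Check each profile: it is a Nash equilibrium iff no player can strictly gain by switching unilaterally.
(U, West, F): Player B can switch to East (-9 → 6). Not NE.
(U, West, B): Player C can switch to F (4 → 6). Not NE.
(U, East, F): Player A can switch to M (-3 → 2). Not NE.
(U, East, B): Player B can switch to West (-8 → -7). Not NE.
(M, West, F): Player A can switch to U (0 → 5). Not NE.
(M, West, B): Player A can switch to U (6 → 7). Not NE.
(M, East, F): Player A gets 2, best alternative -2; Player B gets 0, best alternative -9; Player C gets 2, best alternative -2. No profitable deviation — NE.
(The remaining 5 profiles each have a profitable deviation by the same check.)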